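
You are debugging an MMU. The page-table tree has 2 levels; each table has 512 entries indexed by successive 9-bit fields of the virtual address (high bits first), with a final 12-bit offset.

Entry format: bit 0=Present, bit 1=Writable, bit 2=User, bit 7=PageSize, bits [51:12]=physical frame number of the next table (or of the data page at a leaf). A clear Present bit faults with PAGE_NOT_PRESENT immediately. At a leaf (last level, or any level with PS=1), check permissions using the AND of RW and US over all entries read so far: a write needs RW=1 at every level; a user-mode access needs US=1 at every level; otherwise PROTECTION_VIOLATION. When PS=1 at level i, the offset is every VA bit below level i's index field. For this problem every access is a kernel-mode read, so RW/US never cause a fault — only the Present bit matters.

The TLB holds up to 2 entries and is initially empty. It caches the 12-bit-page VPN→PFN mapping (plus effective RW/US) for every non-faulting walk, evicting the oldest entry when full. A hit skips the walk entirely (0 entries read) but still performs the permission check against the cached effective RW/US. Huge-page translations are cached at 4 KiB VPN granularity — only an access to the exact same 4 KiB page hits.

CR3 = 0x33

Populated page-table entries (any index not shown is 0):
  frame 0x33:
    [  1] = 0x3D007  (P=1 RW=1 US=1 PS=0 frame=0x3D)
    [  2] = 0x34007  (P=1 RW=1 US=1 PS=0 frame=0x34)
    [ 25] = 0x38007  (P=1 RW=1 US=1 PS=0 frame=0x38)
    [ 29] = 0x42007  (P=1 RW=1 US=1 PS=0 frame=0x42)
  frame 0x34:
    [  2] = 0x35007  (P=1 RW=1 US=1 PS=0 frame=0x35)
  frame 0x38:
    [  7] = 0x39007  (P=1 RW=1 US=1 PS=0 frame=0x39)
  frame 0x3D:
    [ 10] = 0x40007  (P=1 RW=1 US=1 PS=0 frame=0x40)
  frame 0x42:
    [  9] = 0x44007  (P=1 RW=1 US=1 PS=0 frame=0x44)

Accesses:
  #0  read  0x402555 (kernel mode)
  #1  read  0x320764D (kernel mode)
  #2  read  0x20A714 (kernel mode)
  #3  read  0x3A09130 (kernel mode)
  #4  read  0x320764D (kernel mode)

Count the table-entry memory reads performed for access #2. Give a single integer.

Walk each access:
#0 VA=0x402555 (r,kernel):
  lvl0: tbl 0x33, slot 2 ⇒ 0x34007 (P1/RW1/US1/PS0)
  lvl1: tbl 0x34, slot 2 ⇒ 0x35007 (P1/RW1/US1/PS0)
  → PA=0x35555  (2 entries read)
#1 VA=0x320764D (r,kernel):
  lvl0: tbl 0x33, slot 25 ⇒ 0x38007 (P1/RW1/US1/PS0)
  lvl1: tbl 0x38, slot 7 ⇒ 0x39007 (P1/RW1/US1/PS0)
  → PA=0x3964D  (2 entries read)
#2 VA=0x20A714 (r,kernel):
  lvl0: tbl 0x33, slot 1 ⇒ 0x3D007 (P1/RW1/US1/PS0)
  lvl1: tbl 0x3D, slot 10 ⇒ 0x40007 (P1/RW1/US1/PS0)
  → PA=0x40714  (2 entries read)
#3 VA=0x3A09130 (r,kernel):
  lvl0: tbl 0x33, slot 29 ⇒ 0x42007 (P1/RW1/US1/PS0)
  lvl1: tbl 0x42, slot 9 ⇒ 0x44007 (P1/RW1/US1/PS0)
  → PA=0x44130  (2 entries read)
#4 VA=0x320764D (r,kernel):
  lvl0: tbl 0x33, slot 25 ⇒ 0x38007 (P1/RW1/US1/PS0)
  lvl1: tbl 0x38, slot 7 ⇒ 0x39007 (P1/RW1/US1/PS0)
  → PA=0x3964D  (2 entries read)

Entries read for #2: 2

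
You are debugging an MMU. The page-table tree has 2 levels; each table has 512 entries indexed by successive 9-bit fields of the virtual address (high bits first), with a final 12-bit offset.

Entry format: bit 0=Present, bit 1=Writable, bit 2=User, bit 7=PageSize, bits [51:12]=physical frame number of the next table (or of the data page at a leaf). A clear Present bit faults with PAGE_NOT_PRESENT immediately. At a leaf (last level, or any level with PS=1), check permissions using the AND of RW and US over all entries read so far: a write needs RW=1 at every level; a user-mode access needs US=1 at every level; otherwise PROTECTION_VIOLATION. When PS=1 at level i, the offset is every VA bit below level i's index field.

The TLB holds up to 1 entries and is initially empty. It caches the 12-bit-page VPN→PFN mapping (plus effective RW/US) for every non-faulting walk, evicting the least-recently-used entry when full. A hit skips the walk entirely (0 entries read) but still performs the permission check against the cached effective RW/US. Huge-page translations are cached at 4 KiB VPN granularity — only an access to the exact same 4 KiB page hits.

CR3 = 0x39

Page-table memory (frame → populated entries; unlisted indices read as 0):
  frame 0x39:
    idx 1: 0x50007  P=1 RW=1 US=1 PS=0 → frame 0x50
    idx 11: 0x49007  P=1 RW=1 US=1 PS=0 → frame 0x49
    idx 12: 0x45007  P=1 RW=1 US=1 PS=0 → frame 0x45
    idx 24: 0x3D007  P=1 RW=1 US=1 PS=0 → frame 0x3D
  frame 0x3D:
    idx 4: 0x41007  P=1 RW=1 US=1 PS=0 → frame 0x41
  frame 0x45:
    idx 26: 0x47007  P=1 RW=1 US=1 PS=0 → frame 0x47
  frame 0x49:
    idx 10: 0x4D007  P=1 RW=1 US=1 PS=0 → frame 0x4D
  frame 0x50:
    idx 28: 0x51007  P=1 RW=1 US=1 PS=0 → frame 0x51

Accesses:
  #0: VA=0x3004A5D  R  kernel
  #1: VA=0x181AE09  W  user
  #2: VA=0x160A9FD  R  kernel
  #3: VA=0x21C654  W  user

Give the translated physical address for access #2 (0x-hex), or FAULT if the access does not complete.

Trace:
#0 VA=0x3004A5D (r,kernel):
  [0] read 0x39 idx=24: raw=0x3D007 flags P=1 W=1 U=1 S=0
  [1] read 0x3D idx=4: raw=0x41007 flags P=1 W=1 U=1 S=0
  ✓ 0x41A5D  — 2 lookups
#1 VA=0x181AE09 (w,user):
  [0] read 0x39 idx=12: raw=0x45007 flags P=1 W=1 U=1 S=0
  [1] read 0x45 idx=26: raw=0x47007 flags P=1 W=1 U=1 S=0
  ✓ 0x47E09  — 2 lookups
#2 VA=0x160A9FD (r,kernel):
  [0] read 0x39 idx=11: raw=0x49007 flags P=1 W=1 U=1 S=0
  [1] read 0x49 idx=10: raw=0x4D007 flags P=1 W=1 U=1 S=0
  ✓ 0x4D9FD  — 2 lookups
#3 VA=0x21C654 (w,user):
  [0] read 0x39 idx=1: raw=0x50007 flags P=1 W=1 U=1 S=0
  [1] read 0x50 idx=28: raw=0x51007 flags P=1 W=1 U=1 S=0
  ✓ 0x51654  — 2 lookups

Access #2 PA: 0x4D9FD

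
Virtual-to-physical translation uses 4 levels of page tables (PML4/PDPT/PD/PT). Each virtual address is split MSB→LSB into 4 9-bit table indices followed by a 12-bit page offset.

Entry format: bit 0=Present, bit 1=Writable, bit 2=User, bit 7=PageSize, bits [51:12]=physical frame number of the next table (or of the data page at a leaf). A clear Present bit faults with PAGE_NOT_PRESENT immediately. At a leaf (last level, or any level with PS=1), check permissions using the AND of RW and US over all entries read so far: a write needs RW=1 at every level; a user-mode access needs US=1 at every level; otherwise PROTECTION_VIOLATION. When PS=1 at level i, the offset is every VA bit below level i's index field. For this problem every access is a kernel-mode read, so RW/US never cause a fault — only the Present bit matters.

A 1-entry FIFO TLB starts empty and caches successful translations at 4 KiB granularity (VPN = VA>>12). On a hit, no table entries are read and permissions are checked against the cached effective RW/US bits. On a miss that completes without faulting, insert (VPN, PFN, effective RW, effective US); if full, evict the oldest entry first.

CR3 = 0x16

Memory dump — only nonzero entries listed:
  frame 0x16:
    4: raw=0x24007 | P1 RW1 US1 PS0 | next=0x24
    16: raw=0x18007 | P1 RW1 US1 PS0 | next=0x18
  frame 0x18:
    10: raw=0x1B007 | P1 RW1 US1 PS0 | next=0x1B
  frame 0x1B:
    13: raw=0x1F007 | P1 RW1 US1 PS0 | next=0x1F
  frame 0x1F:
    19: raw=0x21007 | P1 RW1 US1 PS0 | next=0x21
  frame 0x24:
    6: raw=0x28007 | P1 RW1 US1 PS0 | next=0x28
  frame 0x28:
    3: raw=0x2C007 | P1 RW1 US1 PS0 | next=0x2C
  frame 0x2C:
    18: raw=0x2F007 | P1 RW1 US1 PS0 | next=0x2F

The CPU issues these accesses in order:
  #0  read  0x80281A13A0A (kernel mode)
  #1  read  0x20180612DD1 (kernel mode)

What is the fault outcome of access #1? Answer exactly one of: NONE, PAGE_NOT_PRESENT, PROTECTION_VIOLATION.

Trace:
#0 VA=0x80281A13A0A (r,kernel):
  lvl0: tbl 0x16, slot 16 ⇒ 0x18007 (P1/RW1/US1/PS0)
  lvl1: tbl 0x18, slot 10 ⇒ 0x1B007 (P1/RW1/US1/PS0)
  lvl2: tbl 0x1B, slot 13 ⇒ 0x1F007 (P1/RW1/US1/PS0)
  lvl3: tbl 0x1F, slot 19 ⇒ 0x21007 (P1/RW1/US1/PS0)
  ✓ 0x21A0A  — 4 lookups
#1 VA=0x20180612DD1 (r,kernel):
  lvl0: tbl 0x16, slot 4 ⇒ 0x24007 (P1/RW1/US1/PS0)
  lvl1: tbl 0x24, slot 6 ⇒ 0x28007 (P1/RW1/US1/PS0)
  lvl2: tbl 0x28, slot 3 ⇒ 0x2C007 (P1/RW1/US1/PS0)
  lvl3: tbl 0x2C, slot 18 ⇒ 0x2F007 (P1/RW1/US1/PS0)
  ✓ 0x2FDD1  — 4 lookups

Access #1 fault: NONE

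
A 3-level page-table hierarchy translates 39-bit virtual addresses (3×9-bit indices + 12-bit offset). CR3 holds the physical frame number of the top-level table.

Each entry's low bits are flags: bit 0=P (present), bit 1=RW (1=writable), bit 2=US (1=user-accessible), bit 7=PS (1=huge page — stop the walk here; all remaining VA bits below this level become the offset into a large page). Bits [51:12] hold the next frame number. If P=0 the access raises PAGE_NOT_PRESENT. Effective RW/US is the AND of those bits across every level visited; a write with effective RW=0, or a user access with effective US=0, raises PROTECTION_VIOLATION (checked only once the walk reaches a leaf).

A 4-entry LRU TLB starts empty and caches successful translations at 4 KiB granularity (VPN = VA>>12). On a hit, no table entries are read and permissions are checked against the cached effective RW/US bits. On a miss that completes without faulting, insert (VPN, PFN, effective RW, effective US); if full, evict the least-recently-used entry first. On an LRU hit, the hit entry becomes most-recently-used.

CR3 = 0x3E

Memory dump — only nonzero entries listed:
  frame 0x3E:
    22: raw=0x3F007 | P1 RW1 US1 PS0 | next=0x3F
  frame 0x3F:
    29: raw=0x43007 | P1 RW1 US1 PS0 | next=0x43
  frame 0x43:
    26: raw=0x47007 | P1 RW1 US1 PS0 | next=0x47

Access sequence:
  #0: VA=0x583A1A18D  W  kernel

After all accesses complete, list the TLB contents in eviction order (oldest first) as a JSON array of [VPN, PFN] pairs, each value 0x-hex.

Per-access translation:
#0 VA=0x583A1A18D (w,kernel):
  L0: frame=0x3E idx=22 entry=0x3F007 [P=1 RW=1 US=1 PS=0]
  L1: frame=0x3F idx=29 entry=0x43007 [P=1 RW=1 US=1 PS=0]
  L2: frame=0x43 idx=26 entry=0x47007 [P=1 RW=1 US=1 PS=0]
  → PA=0x4718D  (3 entries read)

TLB: [["0x583A1A", "0x47"]]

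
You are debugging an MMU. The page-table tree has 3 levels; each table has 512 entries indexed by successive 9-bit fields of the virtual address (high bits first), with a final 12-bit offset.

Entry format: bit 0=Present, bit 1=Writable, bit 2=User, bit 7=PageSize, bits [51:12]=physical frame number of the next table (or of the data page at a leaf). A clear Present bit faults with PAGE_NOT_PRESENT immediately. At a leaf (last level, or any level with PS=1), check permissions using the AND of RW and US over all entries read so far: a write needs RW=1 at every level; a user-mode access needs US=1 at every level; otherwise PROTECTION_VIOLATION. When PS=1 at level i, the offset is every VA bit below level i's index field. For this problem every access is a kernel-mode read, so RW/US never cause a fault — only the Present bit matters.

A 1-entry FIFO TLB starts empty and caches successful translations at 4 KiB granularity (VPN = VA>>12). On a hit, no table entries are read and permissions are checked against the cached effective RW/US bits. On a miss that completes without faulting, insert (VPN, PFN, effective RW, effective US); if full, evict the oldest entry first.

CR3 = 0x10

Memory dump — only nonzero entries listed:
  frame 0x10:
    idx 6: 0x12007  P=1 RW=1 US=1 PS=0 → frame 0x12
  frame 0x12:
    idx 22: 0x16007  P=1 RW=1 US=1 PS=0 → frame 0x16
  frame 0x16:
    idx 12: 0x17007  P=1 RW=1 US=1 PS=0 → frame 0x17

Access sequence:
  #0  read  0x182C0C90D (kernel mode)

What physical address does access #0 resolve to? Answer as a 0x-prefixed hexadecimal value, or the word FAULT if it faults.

Trace:
#0 VA=0x182C0C90D (r,kernel):
  [0] read 0x10 idx=6: raw=0x12007 flags P=1 W=1 U=1 S=0
  [1] read 0x12 idx=22: raw=0x16007 flags P=1 W=1 U=1 S=0
  [2] read 0x16 idx=12: raw=0x17007 flags P=1 W=1 U=1 S=0
  ✓ 0x1790D  — 3 lookups

Access #0 PA: 0x1790D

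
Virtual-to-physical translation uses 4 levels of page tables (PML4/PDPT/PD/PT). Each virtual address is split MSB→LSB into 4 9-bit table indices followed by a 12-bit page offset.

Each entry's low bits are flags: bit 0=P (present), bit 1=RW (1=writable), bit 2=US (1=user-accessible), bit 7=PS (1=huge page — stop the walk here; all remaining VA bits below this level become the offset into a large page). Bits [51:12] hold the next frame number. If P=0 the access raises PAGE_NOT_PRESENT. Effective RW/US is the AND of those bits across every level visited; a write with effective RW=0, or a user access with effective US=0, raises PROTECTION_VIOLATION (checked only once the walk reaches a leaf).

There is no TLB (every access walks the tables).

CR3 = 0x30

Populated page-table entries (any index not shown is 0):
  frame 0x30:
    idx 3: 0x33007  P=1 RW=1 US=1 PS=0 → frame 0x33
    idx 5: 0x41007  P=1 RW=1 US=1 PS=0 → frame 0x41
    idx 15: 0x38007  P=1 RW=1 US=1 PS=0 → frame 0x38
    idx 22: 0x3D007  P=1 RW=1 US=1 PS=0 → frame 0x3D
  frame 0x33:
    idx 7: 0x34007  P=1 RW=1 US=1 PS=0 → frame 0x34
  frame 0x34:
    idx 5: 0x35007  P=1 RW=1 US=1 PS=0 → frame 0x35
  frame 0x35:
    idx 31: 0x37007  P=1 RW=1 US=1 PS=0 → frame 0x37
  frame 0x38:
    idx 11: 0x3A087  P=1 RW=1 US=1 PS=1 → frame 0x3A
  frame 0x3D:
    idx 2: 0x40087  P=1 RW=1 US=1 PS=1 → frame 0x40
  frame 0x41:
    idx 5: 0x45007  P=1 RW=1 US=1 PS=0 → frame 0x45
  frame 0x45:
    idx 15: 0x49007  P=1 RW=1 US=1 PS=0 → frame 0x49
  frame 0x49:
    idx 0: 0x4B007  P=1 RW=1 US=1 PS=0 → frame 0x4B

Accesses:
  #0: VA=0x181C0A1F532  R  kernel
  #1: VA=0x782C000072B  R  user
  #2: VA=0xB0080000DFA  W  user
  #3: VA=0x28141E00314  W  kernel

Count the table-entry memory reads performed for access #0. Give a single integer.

Walk each access:
#0 VA=0x181C0A1F532 (r,kernel):
  L0 @0x30[3] → 0x33007  P=1,RW=1,US=1,PS=0
  L1 @0x33[7] → 0x34007  P=1,RW=1,US=1,PS=0
  L2 @0x34[5] → 0x35007  P=1,RW=1,US=1,PS=0
  L3 @0x35[31] → 0x37007  P=1,RW=1,US=1,PS=0
  ✓ 0x37532  — 4 lookups
#1 VA=0x782C000072B (r,user):
  L0 @0x30[15] → 0x38007  P=1,RW=1,US=1,PS=0
  L1 @0x38[11] → 0x3A087  P=1,RW=1,US=1,PS=1
  ✓ 0x3A72B (huge @L1)  — 2 lookups
#2 VA=0xB0080000DFA (w,user):
  L0 @0x30[22] → 0x3D007  P=1,RW=1,US=1,PS=0
  L1 @0x3D[2] → 0x40087  P=1,RW=1,US=1,PS=1
  ✓ 0x40DFA (huge @L1)  — 2 lookups
#3 VA=0x28141E00314 (w,kernel):
  L0 @0x30[5] → 0x41007  P=1,RW=1,US=1,PS=0
  L1 @0x41[5] → 0x45007  P=1,RW=1,US=1,PS=0
  L2 @0x45[15] → 0x49007  P=1,RW=1,US=1,PS=0
  L3 @0x49[0] → 0x4B007  P=1,RW=1,US=1,PS=0
  ✓ 0x4B314  — 4 lookups

Entries read for #0: 4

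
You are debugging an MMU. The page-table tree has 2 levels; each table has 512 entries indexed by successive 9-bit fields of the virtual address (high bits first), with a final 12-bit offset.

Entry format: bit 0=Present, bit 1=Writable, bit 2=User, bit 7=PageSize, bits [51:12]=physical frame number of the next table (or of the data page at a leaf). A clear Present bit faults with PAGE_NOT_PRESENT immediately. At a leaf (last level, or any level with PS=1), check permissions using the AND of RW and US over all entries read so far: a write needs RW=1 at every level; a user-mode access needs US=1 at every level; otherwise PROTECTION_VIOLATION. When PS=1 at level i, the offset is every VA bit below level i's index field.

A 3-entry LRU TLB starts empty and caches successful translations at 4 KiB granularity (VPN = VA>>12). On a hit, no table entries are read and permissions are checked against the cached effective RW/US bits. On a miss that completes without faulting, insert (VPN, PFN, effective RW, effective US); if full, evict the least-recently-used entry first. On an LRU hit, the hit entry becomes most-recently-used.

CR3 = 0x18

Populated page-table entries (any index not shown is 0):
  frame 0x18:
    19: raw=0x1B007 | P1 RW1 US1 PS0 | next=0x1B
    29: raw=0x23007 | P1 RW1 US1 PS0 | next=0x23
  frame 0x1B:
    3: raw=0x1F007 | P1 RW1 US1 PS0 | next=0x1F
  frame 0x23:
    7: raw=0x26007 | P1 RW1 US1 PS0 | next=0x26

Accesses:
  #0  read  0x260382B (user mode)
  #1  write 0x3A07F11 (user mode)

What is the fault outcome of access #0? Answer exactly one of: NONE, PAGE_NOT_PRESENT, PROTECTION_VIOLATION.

Trace:
#0 VA=0x260382B (r,user):
  lvl0: tbl 0x18, slot 19 ⇒ 0x1B007 (P1/RW1/US1/PS0)
  lvl1: tbl 0x1B, slot 3 ⇒ 0x1F007 (P1/RW1/US1/PS0)
  → PA=0x1F82B  (2 entries read)
#1 VA=0x3A07F11 (w,user):
  lvl0: tbl 0x18, slot 29 ⇒ 0x23007 (P1/RW1/US1/PS0)
  lvl1: tbl 0x23, slot 7 ⇒ 0x26007 (P1/RW1/US1/PS0)
  → PA=0x26F11  (2 entries read)

Access #0 fault: NONE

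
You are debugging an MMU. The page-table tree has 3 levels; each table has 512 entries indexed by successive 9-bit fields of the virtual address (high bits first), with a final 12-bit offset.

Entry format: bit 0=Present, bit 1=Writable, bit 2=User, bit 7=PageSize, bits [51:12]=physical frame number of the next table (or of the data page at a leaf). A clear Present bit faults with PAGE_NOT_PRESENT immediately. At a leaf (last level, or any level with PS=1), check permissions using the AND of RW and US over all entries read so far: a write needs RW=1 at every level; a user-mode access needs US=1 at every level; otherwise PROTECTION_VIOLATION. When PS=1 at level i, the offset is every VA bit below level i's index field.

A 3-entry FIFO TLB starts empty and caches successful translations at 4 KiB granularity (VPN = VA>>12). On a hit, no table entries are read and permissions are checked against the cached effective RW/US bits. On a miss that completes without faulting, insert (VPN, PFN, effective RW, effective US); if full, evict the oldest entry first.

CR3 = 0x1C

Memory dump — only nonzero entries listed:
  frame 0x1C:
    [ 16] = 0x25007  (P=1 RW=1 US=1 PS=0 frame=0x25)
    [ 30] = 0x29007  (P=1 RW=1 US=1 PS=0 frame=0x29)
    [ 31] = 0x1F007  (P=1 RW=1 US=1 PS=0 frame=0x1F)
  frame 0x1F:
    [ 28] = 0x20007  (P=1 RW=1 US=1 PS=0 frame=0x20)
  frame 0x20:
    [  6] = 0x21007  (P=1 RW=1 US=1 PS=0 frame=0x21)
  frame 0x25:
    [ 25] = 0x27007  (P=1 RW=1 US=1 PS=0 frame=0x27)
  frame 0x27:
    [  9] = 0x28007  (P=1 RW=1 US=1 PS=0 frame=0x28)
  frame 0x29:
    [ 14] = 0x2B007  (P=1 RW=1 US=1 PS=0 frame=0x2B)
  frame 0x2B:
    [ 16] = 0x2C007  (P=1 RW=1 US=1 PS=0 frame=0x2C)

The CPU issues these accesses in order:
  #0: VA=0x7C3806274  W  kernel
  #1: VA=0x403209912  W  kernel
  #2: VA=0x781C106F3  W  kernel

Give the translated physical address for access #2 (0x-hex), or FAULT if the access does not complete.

Walk each access:
#0 VA=0x7C3806274 (w,kernel):
  L0: frame=0x1C idx=31 entry=0x1F007 [P=1 RW=1 US=1 PS=0]
  L1: frame=0x1F idx=28 entry=0x20007 [P=1 RW=1 US=1 PS=0]
  L2: frame=0x20 idx=6 entry=0x21007 [P=1 RW=1 US=1 PS=0]
  → PA=0x21274  (3 entries read)
#1 VA=0x403209912 (w,kernel):
  L0: frame=0x1C idx=16 entry=0x25007 [P=1 RW=1 US=1 PS=0]
  L1: frame=0x25 idx=25 entry=0x27007 [P=1 RW=1 US=1 PS=0]
  L2: frame=0x27 idx=9 entry=0x28007 [P=1 RW=1 US=1 PS=0]
  → PA=0x28912  (3 entries read)
#2 VA=0x781C106F3 (w,kernel):
  L0: frame=0x1C idx=30 entry=0x29007 [P=1 RW=1 US=1 PS=0]
  L1: frame=0x29 idx=14 entry=0x2B007 [P=1 RW=1 US=1 PS=0]
  L2: frame=0x2B idx=16 entry=0x2C007 [P=1 RW=1 US=1 PS=0]
  → PA=0x2C6F3  (3 entries read)

Access #2 PA: 0x2C6F3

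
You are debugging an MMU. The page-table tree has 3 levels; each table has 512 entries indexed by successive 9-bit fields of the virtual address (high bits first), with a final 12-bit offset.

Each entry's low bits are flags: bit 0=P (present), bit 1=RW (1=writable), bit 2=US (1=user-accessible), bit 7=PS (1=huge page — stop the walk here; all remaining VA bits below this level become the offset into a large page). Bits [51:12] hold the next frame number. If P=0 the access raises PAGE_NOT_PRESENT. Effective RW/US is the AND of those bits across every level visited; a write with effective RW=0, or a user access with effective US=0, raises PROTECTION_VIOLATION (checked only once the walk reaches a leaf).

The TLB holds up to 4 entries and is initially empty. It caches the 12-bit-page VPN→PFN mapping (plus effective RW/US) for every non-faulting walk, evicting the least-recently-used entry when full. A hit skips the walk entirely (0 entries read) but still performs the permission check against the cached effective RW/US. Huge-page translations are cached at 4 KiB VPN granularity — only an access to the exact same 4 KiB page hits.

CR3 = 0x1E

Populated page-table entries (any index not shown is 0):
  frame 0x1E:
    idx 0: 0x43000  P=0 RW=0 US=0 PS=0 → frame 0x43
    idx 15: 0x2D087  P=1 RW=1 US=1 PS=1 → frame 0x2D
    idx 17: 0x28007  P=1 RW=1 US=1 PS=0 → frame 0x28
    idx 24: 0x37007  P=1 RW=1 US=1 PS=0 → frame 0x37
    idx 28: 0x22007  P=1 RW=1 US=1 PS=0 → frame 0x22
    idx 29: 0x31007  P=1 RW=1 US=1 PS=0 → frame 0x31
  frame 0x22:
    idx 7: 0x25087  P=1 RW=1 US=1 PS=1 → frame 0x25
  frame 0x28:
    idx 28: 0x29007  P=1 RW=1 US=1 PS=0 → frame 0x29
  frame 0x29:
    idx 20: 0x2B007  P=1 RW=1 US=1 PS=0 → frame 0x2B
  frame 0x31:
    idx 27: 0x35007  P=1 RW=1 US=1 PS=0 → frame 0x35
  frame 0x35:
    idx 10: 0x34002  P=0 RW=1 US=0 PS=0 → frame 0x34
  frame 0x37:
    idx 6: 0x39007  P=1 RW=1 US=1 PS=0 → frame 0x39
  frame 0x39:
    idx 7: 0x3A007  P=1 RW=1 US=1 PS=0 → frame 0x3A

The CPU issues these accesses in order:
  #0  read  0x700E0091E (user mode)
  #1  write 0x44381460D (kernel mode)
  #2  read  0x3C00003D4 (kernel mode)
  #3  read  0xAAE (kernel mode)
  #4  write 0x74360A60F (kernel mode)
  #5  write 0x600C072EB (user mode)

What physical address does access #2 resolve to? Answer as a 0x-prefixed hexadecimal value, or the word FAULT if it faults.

Trace:
#0 VA=0x700E0091E (r,user):
  L0: frame=0x1E idx=28 entry=0x22007 [P=1 RW=1 US=1 PS=0]
  L1: frame=0x22 idx=7 entry=0x25087 [P=1 RW=1 US=1 PS=1]
  ⇒ phys 0x2591E (huge @L1)  [2 reads]
#1 VA=0x44381460D (w,kernel):
  L0: frame=0x1E idx=17 entry=0x28007 [P=1 RW=1 US=1 PS=0]
  L1: frame=0x28 idx=28 entry=0x29007 [P=1 RW=1 US=1 PS=0]
  L2: frame=0x29 idx=20 entry=0x2B007 [P=1 RW=1 US=1 PS=0]
  ⇒ phys 0x2B60D  [3 reads]
#2 VA=0x3C00003D4 (r,kernel):
  L0: frame=0x1E idx=15 entry=0x2D087 [P=1 RW=1 US=1 PS=1]
  ⇒ phys 0x2D3D4 (huge @L0)  [1 reads]
#3 VA=0xAAE (r,kernel):
  L0: frame=0x1E idx=0 entry=0x43000 [P=0 RW=0 US=0 PS=0]
  ⇒ fault: PAGE_NOT_PRESENT  — 1 lookups
#4 VA=0x74360A60F (w,kernel):
  L0: frame=0x1E idx=29 entry=0x31007 [P=1 RW=1 US=1 PS=0]
  L1: frame=0x31 idx=27 entry=0x35007 [P=1 RW=1 US=1 PS=0]
  L2: frame=0x35 idx=10 entry=0x34002 [P=0 RW=1 US=0 PS=0]
  ⇒ fault: PAGE_NOT_PRESENT  — 3 lookups
#5 VA=0x600C072EB (w,user):
  L0: frame=0x1E idx=24 entry=0x37007 [P=1 RW=1 US=1 PS=0]
  L1: frame=0x37 idx=6 entry=0x39007 [P=1 RW=1 US=1 PS=0]
  L2: frame=0x39 idx=7 entry=0x3A007 [P=1 RW=1 US=1 PS=0]
  ⇒ phys 0x3A2EB  [3 reads]

Access #2 PA: 0x2D3D4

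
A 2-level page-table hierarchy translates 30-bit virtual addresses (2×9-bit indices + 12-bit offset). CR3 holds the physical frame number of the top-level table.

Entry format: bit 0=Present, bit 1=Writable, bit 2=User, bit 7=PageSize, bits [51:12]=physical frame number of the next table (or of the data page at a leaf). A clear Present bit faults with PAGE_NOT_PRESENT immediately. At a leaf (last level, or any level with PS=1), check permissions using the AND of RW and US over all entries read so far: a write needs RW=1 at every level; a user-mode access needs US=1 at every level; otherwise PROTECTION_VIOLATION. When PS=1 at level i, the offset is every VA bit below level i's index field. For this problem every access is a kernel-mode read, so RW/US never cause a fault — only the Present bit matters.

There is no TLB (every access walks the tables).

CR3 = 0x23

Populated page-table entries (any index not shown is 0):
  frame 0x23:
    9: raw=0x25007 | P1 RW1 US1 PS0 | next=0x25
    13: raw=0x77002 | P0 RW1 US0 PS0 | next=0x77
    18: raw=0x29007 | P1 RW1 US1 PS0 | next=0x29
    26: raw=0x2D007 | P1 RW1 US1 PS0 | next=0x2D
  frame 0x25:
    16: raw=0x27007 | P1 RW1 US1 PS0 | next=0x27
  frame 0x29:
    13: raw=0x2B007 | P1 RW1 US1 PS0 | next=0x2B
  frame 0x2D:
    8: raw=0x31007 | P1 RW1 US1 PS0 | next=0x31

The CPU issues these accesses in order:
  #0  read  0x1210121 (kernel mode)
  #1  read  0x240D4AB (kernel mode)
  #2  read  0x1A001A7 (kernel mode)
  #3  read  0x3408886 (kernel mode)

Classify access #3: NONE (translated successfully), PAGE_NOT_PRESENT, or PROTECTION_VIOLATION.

Walk each access:
#0 VA=0x1210121 (r,kernel):
  L0 @0x23[9] → 0x25007  P=1,RW=1,US=1,PS=0
  L1 @0x25[16] → 0x27007  P=1,RW=1,US=1,PS=0
  → PA=0x27121  (2 entries read)
#1 VA=0x240D4AB (r,kernel):
  L0 @0x23[18] → 0x29007  P=1,RW=1,US=1,PS=0
  L1 @0x29[13] → 0x2B007  P=1,RW=1,US=1,PS=0
  → PA=0x2B4AB  (2 entries read)
#2 VA=0x1A001A7 (r,kernel):
  L0 @0x23[13] → 0x77002  P=0,RW=1,US=0,PS=0
  ⇒ fault: PAGE_NOT_PRESENT  — 1 lookups
#3 VA=0x3408886 (r,kernel):
  L0 @0x23[26] → 0x2D007  P=1,RW=1,US=1,PS=0
  L1 @0x2D[8] → 0x31007  P=1,RW=1,US=1,PS=0
  → PA=0x31886  (2 entries read)

Access #3 fault: NONE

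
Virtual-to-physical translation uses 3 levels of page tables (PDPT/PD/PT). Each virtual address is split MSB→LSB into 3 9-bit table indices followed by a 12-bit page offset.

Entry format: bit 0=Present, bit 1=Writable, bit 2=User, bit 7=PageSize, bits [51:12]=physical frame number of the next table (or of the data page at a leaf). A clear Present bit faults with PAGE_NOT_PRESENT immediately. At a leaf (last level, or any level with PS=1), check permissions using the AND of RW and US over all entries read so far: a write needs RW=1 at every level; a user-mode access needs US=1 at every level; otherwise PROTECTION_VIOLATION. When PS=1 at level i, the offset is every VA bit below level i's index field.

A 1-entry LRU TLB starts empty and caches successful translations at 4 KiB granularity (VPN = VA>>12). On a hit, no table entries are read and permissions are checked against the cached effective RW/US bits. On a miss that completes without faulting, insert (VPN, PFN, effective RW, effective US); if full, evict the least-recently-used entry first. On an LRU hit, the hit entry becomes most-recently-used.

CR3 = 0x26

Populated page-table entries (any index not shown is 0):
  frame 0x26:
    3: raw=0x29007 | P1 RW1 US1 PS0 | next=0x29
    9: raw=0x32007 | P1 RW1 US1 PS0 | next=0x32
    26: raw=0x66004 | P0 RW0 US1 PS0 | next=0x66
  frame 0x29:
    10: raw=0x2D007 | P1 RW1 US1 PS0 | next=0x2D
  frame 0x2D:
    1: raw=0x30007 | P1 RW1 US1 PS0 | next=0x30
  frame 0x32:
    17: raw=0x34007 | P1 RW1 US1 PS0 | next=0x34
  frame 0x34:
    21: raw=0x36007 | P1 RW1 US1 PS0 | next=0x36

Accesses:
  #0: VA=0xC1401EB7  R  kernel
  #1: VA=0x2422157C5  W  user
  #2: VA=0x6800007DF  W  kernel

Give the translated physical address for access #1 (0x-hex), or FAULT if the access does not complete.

Walk each access:
#0 VA=0xC1401EB7 (r,kernel):
  L0: frame=0x26 idx=3 entry=0x29007 [P=1 RW=1 US=1 PS=0]
  L1: frame=0x29 idx=10 entry=0x2D007 [P=1 RW=1 US=1 PS=0]
  L2: frame=0x2D idx=1 entry=0x30007 [P=1 RW=1 US=1 PS=0]
  → PA=0x30EB7  (3 entries read)
#1 VA=0x2422157C5 (w,user):
  L0: frame=0x26 idx=9 entry=0x32007 [P=1 RW=1 US=1 PS=0]
  L1: frame=0x32 idx=17 entry=0x34007 [P=1 RW=1 US=1 PS=0]
  L2: frame=0x34 idx=21 entry=0x36007 [P=1 RW=1 US=1 PS=0]
  → PA=0x367C5  (3 entries read)
#2 VA=0x6800007DF (w,kernel):
  L0: frame=0x26 idx=26 entry=0x66004 [P=0 RW=0 US=1 PS=0]
  ✗ PAGE_NOT_PRESENT  [1 reads]

Access #1 PA: 0x367C5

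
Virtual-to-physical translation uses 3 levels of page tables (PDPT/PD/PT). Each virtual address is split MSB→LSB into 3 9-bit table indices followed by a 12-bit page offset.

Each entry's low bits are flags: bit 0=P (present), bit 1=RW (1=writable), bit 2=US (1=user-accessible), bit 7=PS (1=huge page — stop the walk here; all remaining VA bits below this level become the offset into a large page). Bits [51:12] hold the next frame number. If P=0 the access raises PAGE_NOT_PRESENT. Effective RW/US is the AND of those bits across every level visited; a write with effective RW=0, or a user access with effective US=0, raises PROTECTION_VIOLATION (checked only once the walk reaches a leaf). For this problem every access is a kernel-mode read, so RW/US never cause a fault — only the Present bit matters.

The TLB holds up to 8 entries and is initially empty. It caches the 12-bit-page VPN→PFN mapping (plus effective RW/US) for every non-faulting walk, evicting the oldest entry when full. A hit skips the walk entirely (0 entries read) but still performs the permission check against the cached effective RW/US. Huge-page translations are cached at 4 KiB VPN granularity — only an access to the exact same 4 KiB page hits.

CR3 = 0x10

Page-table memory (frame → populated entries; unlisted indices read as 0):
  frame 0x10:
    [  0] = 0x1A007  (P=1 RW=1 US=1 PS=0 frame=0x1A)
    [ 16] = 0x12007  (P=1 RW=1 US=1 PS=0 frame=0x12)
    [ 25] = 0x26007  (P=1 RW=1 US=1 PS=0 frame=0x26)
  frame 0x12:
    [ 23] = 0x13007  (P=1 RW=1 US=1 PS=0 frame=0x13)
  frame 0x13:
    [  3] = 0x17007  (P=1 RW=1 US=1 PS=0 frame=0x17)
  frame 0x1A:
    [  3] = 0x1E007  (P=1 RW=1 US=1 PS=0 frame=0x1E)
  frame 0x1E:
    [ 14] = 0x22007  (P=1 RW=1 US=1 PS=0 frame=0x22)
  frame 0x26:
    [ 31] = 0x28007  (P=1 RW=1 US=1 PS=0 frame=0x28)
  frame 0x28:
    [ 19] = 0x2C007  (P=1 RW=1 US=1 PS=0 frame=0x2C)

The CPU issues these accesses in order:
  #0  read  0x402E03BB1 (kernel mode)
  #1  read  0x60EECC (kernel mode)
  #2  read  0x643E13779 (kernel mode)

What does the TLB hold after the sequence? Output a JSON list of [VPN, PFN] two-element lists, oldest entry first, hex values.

Per-access translation:
#0 VA=0x402E03BB1 (r,kernel):
  L0: frame=0x10 idx=16 entry=0x12007 [P=1 RW=1 US=1 PS=0]
  L1: frame=0x12 idx=23 entry=0x13007 [P=1 RW=1 US=1 PS=0]
  L2: frame=0x13 idx=3 entry=0x17007 [P=1 RW=1 US=1 PS=0]
  ⇒ phys 0x17BB1  [3 reads]
#1 VA=0x60EECC (r,kernel):
  L0: frame=0x10 idx=0 entry=0x1A007 [P=1 RW=1 US=1 PS=0]
  L1: frame=0x1A idx=3 entry=0x1E007 [P=1 RW=1 US=1 PS=0]
  L2: frame=0x1E idx=14 entry=0x22007 [P=1 RW=1 US=1 PS=0]
  ⇒ phys 0x22ECC  [3 reads]
#2 VA=0x643E13779 (r,kernel):
  L0: frame=0x10 idx=25 entry=0x26007 [P=1 RW=1 US=1 PS=0]
  L1: frame=0x26 idx=31 entry=0x28007 [P=1 RW=1 US=1 PS=0]
  L2: frame=0x28 idx=19 entry=0x2C007 [P=1 RW=1 US=1 PS=0]
  ⇒ phys 0x2C779  [3 reads]

TLB: [["0x402E03", "0x17"], ["0x60E", "0x22"], ["0x643E13", "0x2C"]]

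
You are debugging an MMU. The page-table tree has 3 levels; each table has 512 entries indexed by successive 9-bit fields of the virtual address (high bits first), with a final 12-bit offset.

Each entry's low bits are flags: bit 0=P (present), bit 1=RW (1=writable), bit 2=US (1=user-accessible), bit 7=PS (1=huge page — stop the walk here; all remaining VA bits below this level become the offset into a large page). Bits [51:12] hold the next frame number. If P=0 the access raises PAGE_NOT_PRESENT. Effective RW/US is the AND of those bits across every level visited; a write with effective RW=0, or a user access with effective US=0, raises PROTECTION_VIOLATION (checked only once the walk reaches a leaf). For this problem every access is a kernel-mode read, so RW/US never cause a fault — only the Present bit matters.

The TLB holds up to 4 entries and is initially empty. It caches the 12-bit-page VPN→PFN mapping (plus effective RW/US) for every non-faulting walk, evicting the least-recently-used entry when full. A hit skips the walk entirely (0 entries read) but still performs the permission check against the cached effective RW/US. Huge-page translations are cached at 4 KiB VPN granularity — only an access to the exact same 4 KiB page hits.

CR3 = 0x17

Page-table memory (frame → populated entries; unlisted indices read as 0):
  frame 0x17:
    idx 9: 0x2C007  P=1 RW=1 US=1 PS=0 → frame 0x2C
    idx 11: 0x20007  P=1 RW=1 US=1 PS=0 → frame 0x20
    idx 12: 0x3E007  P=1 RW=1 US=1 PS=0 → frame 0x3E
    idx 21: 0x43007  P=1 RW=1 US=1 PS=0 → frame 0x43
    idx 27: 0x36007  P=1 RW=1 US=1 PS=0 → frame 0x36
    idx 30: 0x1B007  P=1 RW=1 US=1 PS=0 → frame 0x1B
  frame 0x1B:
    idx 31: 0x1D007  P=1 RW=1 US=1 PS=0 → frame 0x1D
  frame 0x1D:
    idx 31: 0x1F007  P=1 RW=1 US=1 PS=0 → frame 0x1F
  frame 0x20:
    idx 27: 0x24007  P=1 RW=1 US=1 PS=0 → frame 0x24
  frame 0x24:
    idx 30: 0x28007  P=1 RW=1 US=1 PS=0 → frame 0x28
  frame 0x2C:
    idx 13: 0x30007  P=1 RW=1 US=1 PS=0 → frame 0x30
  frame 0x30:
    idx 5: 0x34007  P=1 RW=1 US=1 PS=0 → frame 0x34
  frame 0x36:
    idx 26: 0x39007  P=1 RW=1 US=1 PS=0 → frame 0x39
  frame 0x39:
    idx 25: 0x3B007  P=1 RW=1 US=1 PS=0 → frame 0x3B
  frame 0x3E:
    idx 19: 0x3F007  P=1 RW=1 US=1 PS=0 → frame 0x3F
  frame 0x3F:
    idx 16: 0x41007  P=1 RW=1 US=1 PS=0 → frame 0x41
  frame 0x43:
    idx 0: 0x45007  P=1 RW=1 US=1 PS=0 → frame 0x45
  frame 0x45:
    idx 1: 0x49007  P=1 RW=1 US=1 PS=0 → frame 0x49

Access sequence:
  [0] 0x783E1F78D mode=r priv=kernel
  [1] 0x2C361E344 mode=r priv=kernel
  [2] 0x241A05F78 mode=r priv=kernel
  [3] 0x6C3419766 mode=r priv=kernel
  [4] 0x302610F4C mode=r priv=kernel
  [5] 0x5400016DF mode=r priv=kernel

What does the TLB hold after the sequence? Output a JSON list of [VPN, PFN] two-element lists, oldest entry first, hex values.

Per-access translation:
#0 VA=0x783E1F78D (r,kernel):
  [0] read 0x17 idx=30: raw=0x1B007 flags P=1 W=1 U=1 S=0
  [1] read 0x1B idx=31: raw=0x1D007 flags P=1 W=1 U=1 S=0
  [2] read 0x1D idx=31: raw=0x1F007 flags P=1 W=1 U=1 S=0
  ✓ 0x1F78D  — 3 lookups
#1 VA=0x2C361E344 (r,kernel):
  [0] read 0x17 idx=11: raw=0x20007 flags P=1 W=1 U=1 S=0
  [1] read 0x20 idx=27: raw=0x24007 flags P=1 W=1 U=1 S=0
  [2] read 0x24 idx=30: raw=0x28007 flags P=1 W=1 U=1 S=0
  ✓ 0x28344  — 3 lookups
#2 VA=0x241A05F78 (r,kernel):
  [0] read 0x17 idx=9: raw=0x2C007 flags P=1 W=1 U=1 S=0
  [1] read 0x2C idx=13: raw=0x30007 flags P=1 W=1 U=1 S=0
  [2] read 0x30 idx=5: raw=0x34007 flags P=1 W=1 U=1 S=0
  ✓ 0x34F78  — 3 lookups
#3 VA=0x6C3419766 (r,kernel):
  [0] read 0x17 idx=27: raw=0x36007 flags P=1 W=1 U=1 S=0
  [1] read 0x36 idx=26: raw=0x39007 flags P=1 W=1 U=1 S=0
  [2] read 0x39 idx=25: raw=0x3B007 flags P=1 W=1 U=1 S=0
  ✓ 0x3B766  — 3 lookups
#4 VA=0x302610F4C (r,kernel):
  [0] read 0x17 idx=12: raw=0x3E007 flags P=1 W=1 U=1 S=0
  [1] read 0x3E idx=19: raw=0x3F007 flags P=1 W=1 U=1 S=0
  [2] read 0x3F idx=16: raw=0x41007 flags P=1 W=1 U=1 S=0
  ✓ 0x41F4C  — 3 lookups
#5 VA=0x5400016DF (r,kernel):
  [0] read 0x17 idx=21: raw=0x43007 flags P=1 W=1 U=1 S=0
  [1] read 0x43 idx=0: raw=0x45007 flags P=1 W=1 U=1 S=0
  [2] read 0x45 idx=1: raw=0x49007 flags P=1 W=1 U=1 S=0
  ✓ 0x496DF  — 3 lookups

TLB: [["0x241A05", "0x34"], ["0x6C3419", "0x3B"], ["0x302610", "0x41"], ["0x540001", "0x49"]]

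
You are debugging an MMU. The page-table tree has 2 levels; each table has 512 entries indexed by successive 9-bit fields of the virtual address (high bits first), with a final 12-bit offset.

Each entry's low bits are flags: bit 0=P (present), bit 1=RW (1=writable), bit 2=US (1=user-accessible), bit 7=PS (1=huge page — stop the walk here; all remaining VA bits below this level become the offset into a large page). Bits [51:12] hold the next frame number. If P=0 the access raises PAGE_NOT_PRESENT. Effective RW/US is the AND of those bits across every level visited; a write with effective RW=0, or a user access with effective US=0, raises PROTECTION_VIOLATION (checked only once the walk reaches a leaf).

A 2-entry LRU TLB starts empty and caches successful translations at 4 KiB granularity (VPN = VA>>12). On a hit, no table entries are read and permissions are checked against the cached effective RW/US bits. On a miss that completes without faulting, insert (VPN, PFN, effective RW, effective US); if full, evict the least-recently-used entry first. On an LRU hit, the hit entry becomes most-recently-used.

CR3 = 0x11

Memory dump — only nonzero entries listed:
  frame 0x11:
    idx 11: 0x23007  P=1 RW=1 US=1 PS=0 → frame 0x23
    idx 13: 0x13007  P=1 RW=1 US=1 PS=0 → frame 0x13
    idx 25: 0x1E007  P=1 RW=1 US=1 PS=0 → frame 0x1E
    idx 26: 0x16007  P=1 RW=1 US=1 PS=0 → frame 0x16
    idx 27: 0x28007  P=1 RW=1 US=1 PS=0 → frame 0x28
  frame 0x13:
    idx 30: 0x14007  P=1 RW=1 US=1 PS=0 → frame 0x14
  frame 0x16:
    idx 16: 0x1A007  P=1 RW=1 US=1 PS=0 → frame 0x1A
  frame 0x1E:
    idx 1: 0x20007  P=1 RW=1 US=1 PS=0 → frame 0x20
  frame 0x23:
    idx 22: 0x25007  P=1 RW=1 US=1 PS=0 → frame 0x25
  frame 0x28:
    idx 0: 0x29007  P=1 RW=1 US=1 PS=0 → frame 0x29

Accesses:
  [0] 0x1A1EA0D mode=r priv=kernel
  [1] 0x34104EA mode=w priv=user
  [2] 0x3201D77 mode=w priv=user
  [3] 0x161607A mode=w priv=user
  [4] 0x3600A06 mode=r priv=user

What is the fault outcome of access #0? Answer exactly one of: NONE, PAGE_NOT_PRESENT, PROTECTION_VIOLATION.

Per-access translation:
#0 VA=0x1A1EA0D (r,kernel):
  L0 @0x11[13] → 0x13007  P=1,RW=1,US=1,PS=0
  L1 @0x13[30] → 0x14007  P=1,RW=1,US=1,PS=0
  ⇒ phys 0x14A0D  [2 reads]
#1 VA=0x34104EA (w,user):
  L0 @0x11[26] → 0x16007  P=1,RW=1,US=1,PS=0
  L1 @0x16[16] → 0x1A007  P=1,RW=1,US=1,PS=0
  ⇒ phys 0x1A4EA  [2 reads]
#2 VA=0x3201D77 (w,user):
  L0 @0x11[25] → 0x1E007  P=1,RW=1,US=1,PS=0
  L1 @0x1E[1] → 0x20007  P=1,RW=1,US=1,PS=0
  ⇒ phys 0x20D77  [2 reads]
#3 VA=0x161607A (w,user):
  L0 @0x11[11] → 0x23007  P=1,RW=1,US=1,PS=0
  L1 @0x23[22] → 0x25007  P=1,RW=1,US=1,PS=0
  ⇒ phys 0x2507A  [2 reads]
#4 VA=0x3600A06 (r,user):
  L0 @0x11[27] → 0x28007  P=1,RW=1,US=1,PS=0
  L1 @0x28[0] → 0x29007  P=1,RW=1,US=1,PS=0
  ⇒ phys 0x29A06  [2 reads]

Access #0 fault: NONE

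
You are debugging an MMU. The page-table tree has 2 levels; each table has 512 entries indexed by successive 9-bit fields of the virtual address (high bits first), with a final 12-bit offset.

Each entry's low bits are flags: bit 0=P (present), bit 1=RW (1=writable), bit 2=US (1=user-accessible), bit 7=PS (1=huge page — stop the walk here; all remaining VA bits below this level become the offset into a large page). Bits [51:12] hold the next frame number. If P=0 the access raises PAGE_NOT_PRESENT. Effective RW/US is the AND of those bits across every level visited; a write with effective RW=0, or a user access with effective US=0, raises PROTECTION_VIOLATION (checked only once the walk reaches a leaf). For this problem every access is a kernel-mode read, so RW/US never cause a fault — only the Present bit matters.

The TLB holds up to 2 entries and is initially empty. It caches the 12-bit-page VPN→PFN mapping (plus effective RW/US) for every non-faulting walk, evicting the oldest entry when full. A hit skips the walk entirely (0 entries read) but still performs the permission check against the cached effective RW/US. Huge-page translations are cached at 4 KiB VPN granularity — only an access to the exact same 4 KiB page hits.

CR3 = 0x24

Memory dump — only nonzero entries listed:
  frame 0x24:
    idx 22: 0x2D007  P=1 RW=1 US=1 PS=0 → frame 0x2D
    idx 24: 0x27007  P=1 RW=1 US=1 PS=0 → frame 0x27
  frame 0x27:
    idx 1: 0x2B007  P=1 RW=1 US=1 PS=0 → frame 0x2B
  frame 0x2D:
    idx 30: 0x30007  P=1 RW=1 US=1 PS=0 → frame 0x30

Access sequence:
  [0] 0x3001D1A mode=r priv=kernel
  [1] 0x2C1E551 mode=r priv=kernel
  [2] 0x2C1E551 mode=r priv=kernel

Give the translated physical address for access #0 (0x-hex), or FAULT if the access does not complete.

Per-access translation:
#0 VA=0x3001D1A (r,kernel):
  [0] read 0x24 idx=24: raw=0x27007 flags P=1 W=1 U=1 S=0
  [1] read 0x27 idx=1: raw=0x2B007 flags P=1 W=1 U=1 S=0
  → PA=0x2BD1A  (2 entries read)
#1 VA=0x2C1E551 (r,kernel):
  [0] read 0x24 idx=22: raw=0x2D007 flags P=1 W=1 U=1 S=0
  [1] read 0x2D idx=30: raw=0x30007 flags P=1 W=1 U=1 S=0
  → PA=0x30551  (2 entries read)
#2 VA=0x2C1E551 (r,kernel):
  TLB hit vpn=0x2C1E → PA=0x30551

Access #0 PA: 0x2BD1A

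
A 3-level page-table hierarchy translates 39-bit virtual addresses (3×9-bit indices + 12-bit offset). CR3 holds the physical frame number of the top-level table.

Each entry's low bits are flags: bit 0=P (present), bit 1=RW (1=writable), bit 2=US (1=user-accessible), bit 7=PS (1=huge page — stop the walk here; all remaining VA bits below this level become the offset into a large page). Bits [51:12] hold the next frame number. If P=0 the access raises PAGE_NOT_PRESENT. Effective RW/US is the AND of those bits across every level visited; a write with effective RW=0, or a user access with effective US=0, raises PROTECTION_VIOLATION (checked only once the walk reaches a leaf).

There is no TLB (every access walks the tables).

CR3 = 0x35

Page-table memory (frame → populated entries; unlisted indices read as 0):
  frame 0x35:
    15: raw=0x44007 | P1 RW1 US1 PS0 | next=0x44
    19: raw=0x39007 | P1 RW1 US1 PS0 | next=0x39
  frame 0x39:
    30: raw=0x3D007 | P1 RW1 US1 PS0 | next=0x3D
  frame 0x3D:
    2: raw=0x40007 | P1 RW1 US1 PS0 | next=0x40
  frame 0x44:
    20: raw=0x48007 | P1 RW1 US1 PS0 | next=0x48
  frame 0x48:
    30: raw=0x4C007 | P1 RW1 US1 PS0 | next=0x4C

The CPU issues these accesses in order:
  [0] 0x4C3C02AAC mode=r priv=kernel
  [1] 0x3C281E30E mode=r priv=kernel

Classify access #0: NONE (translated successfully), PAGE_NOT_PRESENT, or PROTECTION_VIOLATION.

Walk each access:
#0 VA=0x4C3C02AAC (r,kernel):
  lvl0: tbl 0x35, slot 19 ⇒ 0x39007 (P1/RW1/US1/PS0)
  lvl1: tbl 0x39, slot 30 ⇒ 0x3D007 (P1/RW1/US1/PS0)
  lvl2: tbl 0x3D, slot 2 ⇒ 0x40007 (P1/RW1/US1/PS0)
  ✓ 0x40AAC  — 3 lookups
#1 VA=0x3C281E30E (r,kernel):
  lvl0: tbl 0x35, slot 15 ⇒ 0x44007 (P1/RW1/US1/PS0)
  lvl1: tbl 0x44, slot 20 ⇒ 0x48007 (P1/RW1/US1/PS0)
  lvl2: tbl 0x48, slot 30 ⇒ 0x4C007 (P1/RW1/US1/PS0)
  ✓ 0x4C30E  — 3 lookups

Access #0 fault: NONE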